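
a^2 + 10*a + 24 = (a + 4)*(a + 6)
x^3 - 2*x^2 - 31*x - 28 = (x - 7)*(x + 1)*(x + 4)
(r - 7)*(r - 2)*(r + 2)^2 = r^4 - 5*r^3 - 18*r^2 + 20*r + 56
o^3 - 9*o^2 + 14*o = o*(o - 7)*(o - 2)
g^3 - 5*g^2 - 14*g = g*(g - 7)*(g + 2)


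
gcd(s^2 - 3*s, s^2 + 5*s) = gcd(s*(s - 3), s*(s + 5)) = s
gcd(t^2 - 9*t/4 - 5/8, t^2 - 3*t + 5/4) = t - 5/2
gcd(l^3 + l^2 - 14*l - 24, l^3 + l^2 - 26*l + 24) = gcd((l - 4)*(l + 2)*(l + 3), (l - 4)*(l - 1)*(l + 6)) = l - 4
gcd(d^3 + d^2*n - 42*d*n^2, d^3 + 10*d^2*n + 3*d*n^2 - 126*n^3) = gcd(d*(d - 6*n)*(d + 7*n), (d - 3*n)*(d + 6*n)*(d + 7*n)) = d + 7*n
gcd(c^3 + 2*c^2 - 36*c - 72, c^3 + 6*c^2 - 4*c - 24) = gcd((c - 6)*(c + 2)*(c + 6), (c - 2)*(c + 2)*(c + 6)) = c^2 + 8*c + 12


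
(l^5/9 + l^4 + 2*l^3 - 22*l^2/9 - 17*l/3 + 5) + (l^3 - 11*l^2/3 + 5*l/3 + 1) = l^5/9 + l^4 + 3*l^3 - 55*l^2/9 - 4*l + 6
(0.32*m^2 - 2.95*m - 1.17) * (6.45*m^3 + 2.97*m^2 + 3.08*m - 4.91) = 2.064*m^5 - 18.0771*m^4 - 15.3224*m^3 - 14.1321*m^2 + 10.8809*m + 5.7447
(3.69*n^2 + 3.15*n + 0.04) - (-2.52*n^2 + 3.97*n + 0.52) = 6.21*n^2 - 0.82*n - 0.48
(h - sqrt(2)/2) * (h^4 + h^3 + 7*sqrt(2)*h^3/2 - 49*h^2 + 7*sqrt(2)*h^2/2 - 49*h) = h^5 + h^4 + 3*sqrt(2)*h^4 - 105*h^3/2 + 3*sqrt(2)*h^3 - 105*h^2/2 + 49*sqrt(2)*h^2/2 + 49*sqrt(2)*h/2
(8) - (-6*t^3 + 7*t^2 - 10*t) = 6*t^3 - 7*t^2 + 10*t + 8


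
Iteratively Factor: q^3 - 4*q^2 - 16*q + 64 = (q - 4)*(q^2 - 16) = (q - 4)^2*(q + 4)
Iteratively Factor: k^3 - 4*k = (k)*(k^2 - 4) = k*(k + 2)*(k - 2)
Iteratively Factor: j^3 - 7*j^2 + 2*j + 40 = (j + 2)*(j^2 - 9*j + 20) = (j - 5)*(j + 2)*(j - 4)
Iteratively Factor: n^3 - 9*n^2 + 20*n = (n - 5)*(n^2 - 4*n) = (n - 5)*(n - 4)*(n)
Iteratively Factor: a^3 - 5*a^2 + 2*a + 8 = (a - 4)*(a^2 - a - 2) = (a - 4)*(a + 1)*(a - 2)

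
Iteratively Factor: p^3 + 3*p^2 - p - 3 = (p + 3)*(p^2 - 1) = (p + 1)*(p + 3)*(p - 1)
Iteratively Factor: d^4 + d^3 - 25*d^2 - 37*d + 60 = (d + 4)*(d^3 - 3*d^2 - 13*d + 15) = (d + 3)*(d + 4)*(d^2 - 6*d + 5) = (d - 1)*(d + 3)*(d + 4)*(d - 5)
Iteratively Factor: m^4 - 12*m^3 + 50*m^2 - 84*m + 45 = (m - 1)*(m^3 - 11*m^2 + 39*m - 45) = (m - 5)*(m - 1)*(m^2 - 6*m + 9) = (m - 5)*(m - 3)*(m - 1)*(m - 3)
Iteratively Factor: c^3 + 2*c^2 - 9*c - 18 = (c - 3)*(c^2 + 5*c + 6) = (c - 3)*(c + 2)*(c + 3)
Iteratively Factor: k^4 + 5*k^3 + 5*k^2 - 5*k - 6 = (k + 2)*(k^3 + 3*k^2 - k - 3) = (k - 1)*(k + 2)*(k^2 + 4*k + 3) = (k - 1)*(k + 1)*(k + 2)*(k + 3)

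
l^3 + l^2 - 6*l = l*(l - 2)*(l + 3)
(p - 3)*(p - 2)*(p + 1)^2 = p^4 - 3*p^3 - 3*p^2 + 7*p + 6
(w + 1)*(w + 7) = w^2 + 8*w + 7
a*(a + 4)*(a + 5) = a^3 + 9*a^2 + 20*a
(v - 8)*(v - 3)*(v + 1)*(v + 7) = v^4 - 3*v^3 - 57*v^2 + 115*v + 168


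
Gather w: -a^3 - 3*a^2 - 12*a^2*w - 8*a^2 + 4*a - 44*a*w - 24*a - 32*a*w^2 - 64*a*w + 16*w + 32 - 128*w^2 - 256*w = -a^3 - 11*a^2 - 20*a + w^2*(-32*a - 128) + w*(-12*a^2 - 108*a - 240) + 32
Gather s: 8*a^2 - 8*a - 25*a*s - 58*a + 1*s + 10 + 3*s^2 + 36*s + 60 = 8*a^2 - 66*a + 3*s^2 + s*(37 - 25*a) + 70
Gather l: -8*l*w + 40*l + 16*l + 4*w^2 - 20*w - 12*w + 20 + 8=l*(56 - 8*w) + 4*w^2 - 32*w + 28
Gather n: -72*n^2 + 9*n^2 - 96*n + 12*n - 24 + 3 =-63*n^2 - 84*n - 21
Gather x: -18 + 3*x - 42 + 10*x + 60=13*x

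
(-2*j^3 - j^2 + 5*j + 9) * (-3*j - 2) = 6*j^4 + 7*j^3 - 13*j^2 - 37*j - 18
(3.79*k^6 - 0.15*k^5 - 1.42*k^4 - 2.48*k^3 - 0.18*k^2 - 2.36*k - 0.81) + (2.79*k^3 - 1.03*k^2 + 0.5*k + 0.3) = 3.79*k^6 - 0.15*k^5 - 1.42*k^4 + 0.31*k^3 - 1.21*k^2 - 1.86*k - 0.51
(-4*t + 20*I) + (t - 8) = -3*t - 8 + 20*I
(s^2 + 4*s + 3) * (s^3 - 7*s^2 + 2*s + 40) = s^5 - 3*s^4 - 23*s^3 + 27*s^2 + 166*s + 120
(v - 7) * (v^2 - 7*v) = v^3 - 14*v^2 + 49*v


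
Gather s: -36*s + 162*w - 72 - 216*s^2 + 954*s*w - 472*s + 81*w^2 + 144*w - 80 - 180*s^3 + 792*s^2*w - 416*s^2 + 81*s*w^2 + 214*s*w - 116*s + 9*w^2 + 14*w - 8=-180*s^3 + s^2*(792*w - 632) + s*(81*w^2 + 1168*w - 624) + 90*w^2 + 320*w - 160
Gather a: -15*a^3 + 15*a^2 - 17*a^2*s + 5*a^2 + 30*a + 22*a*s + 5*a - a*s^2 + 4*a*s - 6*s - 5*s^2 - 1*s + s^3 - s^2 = -15*a^3 + a^2*(20 - 17*s) + a*(-s^2 + 26*s + 35) + s^3 - 6*s^2 - 7*s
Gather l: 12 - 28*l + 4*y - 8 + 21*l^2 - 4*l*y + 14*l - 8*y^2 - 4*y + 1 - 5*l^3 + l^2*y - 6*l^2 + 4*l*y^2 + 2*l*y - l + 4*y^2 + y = -5*l^3 + l^2*(y + 15) + l*(4*y^2 - 2*y - 15) - 4*y^2 + y + 5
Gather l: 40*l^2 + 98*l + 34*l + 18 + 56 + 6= 40*l^2 + 132*l + 80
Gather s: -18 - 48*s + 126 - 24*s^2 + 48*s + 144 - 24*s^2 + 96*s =-48*s^2 + 96*s + 252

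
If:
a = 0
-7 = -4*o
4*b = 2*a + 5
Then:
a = 0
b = 5/4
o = 7/4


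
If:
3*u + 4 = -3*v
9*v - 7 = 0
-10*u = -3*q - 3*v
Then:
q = -211/27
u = -19/9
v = 7/9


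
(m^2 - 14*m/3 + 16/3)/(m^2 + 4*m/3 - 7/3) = (3*m^2 - 14*m + 16)/(3*m^2 + 4*m - 7)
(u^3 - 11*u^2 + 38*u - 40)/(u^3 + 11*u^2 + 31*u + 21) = (u^3 - 11*u^2 + 38*u - 40)/(u^3 + 11*u^2 + 31*u + 21)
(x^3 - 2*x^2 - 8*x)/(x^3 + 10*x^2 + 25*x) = (x^2 - 2*x - 8)/(x^2 + 10*x + 25)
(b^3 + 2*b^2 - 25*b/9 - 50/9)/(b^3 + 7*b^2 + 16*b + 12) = (b^2 - 25/9)/(b^2 + 5*b + 6)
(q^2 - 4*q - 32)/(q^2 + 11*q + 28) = (q - 8)/(q + 7)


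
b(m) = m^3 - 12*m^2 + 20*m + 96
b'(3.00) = -25.00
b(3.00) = 75.00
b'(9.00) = 47.00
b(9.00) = 33.00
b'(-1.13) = 50.95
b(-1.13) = 56.63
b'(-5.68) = 253.11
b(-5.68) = -588.00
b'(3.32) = -26.61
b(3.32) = 66.73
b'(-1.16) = 51.88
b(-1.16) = 55.09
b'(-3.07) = 121.95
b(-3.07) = -107.43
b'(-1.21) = 53.43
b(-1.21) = 52.46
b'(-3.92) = 160.18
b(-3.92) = -227.03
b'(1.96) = -15.52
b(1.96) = 96.63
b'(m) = 3*m^2 - 24*m + 20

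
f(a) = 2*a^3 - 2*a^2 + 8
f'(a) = 6*a^2 - 4*a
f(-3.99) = -150.88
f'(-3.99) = 111.48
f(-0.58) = 6.94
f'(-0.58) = 4.34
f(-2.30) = -26.91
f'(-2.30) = 40.94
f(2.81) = 36.58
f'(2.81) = 36.14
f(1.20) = 8.58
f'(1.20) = 3.84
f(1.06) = 8.13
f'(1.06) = 2.50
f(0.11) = 7.98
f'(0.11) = -0.37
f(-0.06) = 7.99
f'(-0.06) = 0.26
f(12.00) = 3176.00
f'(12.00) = 816.00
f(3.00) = 44.00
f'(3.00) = 42.00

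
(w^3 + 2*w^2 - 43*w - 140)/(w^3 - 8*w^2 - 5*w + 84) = (w^2 + 9*w + 20)/(w^2 - w - 12)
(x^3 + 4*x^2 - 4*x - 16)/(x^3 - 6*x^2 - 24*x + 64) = (x + 2)/(x - 8)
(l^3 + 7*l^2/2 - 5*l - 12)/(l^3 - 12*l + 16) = (l + 3/2)/(l - 2)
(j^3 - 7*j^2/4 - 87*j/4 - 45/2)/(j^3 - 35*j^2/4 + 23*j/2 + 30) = (j + 3)/(j - 4)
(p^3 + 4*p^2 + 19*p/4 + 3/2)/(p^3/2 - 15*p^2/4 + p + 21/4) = (4*p^3 + 16*p^2 + 19*p + 6)/(2*p^3 - 15*p^2 + 4*p + 21)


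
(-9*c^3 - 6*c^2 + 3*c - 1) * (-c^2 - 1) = 9*c^5 + 6*c^4 + 6*c^3 + 7*c^2 - 3*c + 1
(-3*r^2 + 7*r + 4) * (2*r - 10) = -6*r^3 + 44*r^2 - 62*r - 40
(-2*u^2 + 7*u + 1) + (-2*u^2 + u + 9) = -4*u^2 + 8*u + 10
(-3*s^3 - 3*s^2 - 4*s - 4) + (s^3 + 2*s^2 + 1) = -2*s^3 - s^2 - 4*s - 3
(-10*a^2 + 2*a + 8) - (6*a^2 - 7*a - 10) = -16*a^2 + 9*a + 18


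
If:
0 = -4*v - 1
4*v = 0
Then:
No Solution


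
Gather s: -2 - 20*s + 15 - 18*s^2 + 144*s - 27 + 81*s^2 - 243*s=63*s^2 - 119*s - 14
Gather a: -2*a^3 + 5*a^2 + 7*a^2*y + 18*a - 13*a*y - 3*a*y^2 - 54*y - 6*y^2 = -2*a^3 + a^2*(7*y + 5) + a*(-3*y^2 - 13*y + 18) - 6*y^2 - 54*y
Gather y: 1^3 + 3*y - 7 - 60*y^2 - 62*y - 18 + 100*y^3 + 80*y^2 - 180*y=100*y^3 + 20*y^2 - 239*y - 24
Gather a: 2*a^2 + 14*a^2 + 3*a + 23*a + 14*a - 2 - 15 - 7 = 16*a^2 + 40*a - 24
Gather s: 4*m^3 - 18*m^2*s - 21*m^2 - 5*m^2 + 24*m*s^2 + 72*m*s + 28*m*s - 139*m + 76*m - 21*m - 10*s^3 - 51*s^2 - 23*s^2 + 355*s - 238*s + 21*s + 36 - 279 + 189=4*m^3 - 26*m^2 - 84*m - 10*s^3 + s^2*(24*m - 74) + s*(-18*m^2 + 100*m + 138) - 54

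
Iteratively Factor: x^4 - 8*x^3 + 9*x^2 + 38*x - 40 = (x - 4)*(x^3 - 4*x^2 - 7*x + 10) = (x - 4)*(x + 2)*(x^2 - 6*x + 5) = (x - 5)*(x - 4)*(x + 2)*(x - 1)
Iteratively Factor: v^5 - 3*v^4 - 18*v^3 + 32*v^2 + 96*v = (v + 3)*(v^4 - 6*v^3 + 32*v) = (v - 4)*(v + 3)*(v^3 - 2*v^2 - 8*v) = v*(v - 4)*(v + 3)*(v^2 - 2*v - 8) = v*(v - 4)^2*(v + 3)*(v + 2)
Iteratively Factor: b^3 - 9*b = (b + 3)*(b^2 - 3*b) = (b - 3)*(b + 3)*(b)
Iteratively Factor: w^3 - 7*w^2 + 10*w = (w)*(w^2 - 7*w + 10) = w*(w - 2)*(w - 5)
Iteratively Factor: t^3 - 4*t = (t + 2)*(t^2 - 2*t) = (t - 2)*(t + 2)*(t)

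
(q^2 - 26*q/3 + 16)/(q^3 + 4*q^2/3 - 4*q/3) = (3*q^2 - 26*q + 48)/(q*(3*q^2 + 4*q - 4))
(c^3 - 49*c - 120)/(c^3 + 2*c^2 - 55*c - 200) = (c + 3)/(c + 5)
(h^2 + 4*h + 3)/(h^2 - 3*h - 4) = (h + 3)/(h - 4)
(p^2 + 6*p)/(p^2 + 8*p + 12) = p/(p + 2)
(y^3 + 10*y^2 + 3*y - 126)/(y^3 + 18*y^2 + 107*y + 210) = (y - 3)/(y + 5)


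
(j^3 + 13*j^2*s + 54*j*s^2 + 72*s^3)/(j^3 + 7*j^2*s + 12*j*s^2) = (j + 6*s)/j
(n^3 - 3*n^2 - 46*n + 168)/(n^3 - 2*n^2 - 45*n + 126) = (n - 4)/(n - 3)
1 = 1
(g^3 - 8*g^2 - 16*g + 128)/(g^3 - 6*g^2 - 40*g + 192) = (g + 4)/(g + 6)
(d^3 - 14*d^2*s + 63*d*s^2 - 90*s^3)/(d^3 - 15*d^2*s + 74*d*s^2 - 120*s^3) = (-d + 3*s)/(-d + 4*s)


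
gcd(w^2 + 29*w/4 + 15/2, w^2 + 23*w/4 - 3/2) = w + 6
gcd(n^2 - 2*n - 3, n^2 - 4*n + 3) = n - 3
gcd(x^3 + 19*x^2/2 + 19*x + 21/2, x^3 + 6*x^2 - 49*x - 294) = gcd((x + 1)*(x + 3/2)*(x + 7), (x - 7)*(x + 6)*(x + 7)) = x + 7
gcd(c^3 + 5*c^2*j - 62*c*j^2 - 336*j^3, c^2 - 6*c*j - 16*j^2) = c - 8*j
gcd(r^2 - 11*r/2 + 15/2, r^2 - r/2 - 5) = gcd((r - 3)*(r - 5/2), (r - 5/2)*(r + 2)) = r - 5/2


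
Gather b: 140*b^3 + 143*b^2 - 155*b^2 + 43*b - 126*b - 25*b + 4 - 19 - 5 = 140*b^3 - 12*b^2 - 108*b - 20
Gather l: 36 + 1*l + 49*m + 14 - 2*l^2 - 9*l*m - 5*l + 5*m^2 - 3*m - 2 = -2*l^2 + l*(-9*m - 4) + 5*m^2 + 46*m + 48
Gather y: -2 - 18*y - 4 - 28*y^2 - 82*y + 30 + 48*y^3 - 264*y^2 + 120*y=48*y^3 - 292*y^2 + 20*y + 24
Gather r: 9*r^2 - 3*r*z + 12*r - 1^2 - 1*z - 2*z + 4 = 9*r^2 + r*(12 - 3*z) - 3*z + 3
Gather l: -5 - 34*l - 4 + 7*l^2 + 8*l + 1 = 7*l^2 - 26*l - 8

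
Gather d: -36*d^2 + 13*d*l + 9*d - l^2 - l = -36*d^2 + d*(13*l + 9) - l^2 - l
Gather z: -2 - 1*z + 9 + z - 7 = 0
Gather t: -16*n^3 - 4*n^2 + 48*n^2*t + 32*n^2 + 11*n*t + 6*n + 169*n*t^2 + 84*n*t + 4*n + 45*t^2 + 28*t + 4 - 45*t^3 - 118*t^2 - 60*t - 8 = -16*n^3 + 28*n^2 + 10*n - 45*t^3 + t^2*(169*n - 73) + t*(48*n^2 + 95*n - 32) - 4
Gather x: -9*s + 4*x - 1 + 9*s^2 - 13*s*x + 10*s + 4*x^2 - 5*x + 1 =9*s^2 + s + 4*x^2 + x*(-13*s - 1)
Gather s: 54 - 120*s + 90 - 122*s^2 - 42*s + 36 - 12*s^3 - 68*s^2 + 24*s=-12*s^3 - 190*s^2 - 138*s + 180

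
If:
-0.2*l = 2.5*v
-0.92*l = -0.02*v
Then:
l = 0.00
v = 0.00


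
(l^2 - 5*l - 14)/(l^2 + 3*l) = (l^2 - 5*l - 14)/(l*(l + 3))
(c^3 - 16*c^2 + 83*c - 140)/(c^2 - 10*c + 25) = (c^2 - 11*c + 28)/(c - 5)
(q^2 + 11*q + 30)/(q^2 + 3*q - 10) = (q + 6)/(q - 2)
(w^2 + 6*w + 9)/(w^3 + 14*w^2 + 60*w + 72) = (w^2 + 6*w + 9)/(w^3 + 14*w^2 + 60*w + 72)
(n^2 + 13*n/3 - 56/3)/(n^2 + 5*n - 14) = (n - 8/3)/(n - 2)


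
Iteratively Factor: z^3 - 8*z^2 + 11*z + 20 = (z - 5)*(z^2 - 3*z - 4) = (z - 5)*(z + 1)*(z - 4)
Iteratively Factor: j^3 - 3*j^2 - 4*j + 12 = (j - 3)*(j^2 - 4) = (j - 3)*(j - 2)*(j + 2)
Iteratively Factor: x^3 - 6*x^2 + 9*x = (x - 3)*(x^2 - 3*x) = x*(x - 3)*(x - 3)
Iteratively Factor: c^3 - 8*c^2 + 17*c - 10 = (c - 1)*(c^2 - 7*c + 10) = (c - 5)*(c - 1)*(c - 2)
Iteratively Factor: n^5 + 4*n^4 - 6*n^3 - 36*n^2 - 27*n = (n + 3)*(n^4 + n^3 - 9*n^2 - 9*n) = n*(n + 3)*(n^3 + n^2 - 9*n - 9) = n*(n - 3)*(n + 3)*(n^2 + 4*n + 3) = n*(n - 3)*(n + 3)^2*(n + 1)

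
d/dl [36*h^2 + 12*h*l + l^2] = 12*h + 2*l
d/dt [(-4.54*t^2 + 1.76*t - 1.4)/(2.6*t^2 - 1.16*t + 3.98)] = (0.690399999999999*t^2 - 28.8584*t + 5.3808)/(6.76*t^4 - 6.032*t^3 + 22.0416*t^2 - 9.2336*t + 15.8404)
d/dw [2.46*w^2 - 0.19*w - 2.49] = 4.92*w - 0.19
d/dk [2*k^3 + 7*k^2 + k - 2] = 6*k^2 + 14*k + 1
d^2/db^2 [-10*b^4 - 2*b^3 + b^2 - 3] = -120*b^2 - 12*b + 2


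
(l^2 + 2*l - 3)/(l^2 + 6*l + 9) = (l - 1)/(l + 3)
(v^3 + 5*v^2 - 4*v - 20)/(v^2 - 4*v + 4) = (v^2 + 7*v + 10)/(v - 2)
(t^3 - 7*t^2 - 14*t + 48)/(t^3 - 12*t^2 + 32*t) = (t^2 + t - 6)/(t*(t - 4))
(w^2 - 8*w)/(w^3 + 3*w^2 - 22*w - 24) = w*(w - 8)/(w^3 + 3*w^2 - 22*w - 24)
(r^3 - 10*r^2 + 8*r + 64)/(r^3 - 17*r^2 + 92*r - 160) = (r + 2)/(r - 5)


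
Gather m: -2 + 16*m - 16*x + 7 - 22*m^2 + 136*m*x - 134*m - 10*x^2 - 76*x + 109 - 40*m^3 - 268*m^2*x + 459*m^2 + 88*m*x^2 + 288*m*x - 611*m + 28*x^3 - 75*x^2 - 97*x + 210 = -40*m^3 + m^2*(437 - 268*x) + m*(88*x^2 + 424*x - 729) + 28*x^3 - 85*x^2 - 189*x + 324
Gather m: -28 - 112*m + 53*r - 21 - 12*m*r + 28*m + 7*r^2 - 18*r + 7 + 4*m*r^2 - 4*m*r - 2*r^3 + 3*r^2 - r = m*(4*r^2 - 16*r - 84) - 2*r^3 + 10*r^2 + 34*r - 42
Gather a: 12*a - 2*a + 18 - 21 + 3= 10*a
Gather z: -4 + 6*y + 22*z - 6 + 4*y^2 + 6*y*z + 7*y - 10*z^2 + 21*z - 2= 4*y^2 + 13*y - 10*z^2 + z*(6*y + 43) - 12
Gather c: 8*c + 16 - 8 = 8*c + 8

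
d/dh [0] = 0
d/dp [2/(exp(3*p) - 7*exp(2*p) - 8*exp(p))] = 2*(-3*exp(2*p) + 14*exp(p) + 8)*exp(-p)/(-exp(2*p) + 7*exp(p) + 8)^2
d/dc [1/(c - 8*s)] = -1/(c - 8*s)^2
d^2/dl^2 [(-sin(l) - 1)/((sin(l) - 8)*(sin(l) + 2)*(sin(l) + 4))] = (4*sin(l)^7 + 3*sin(l)^6 + 136*sin(l)^5 + 688*sin(l)^4 - 8*sin(l)^3 - 2024*sin(l)^2 + 1440*sin(l) + 2176)/((sin(l) - 8)^3*(sin(l) + 2)^3*(sin(l) + 4)^3)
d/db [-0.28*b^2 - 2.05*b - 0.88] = -0.56*b - 2.05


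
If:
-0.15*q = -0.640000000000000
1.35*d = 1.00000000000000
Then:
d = 0.74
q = 4.27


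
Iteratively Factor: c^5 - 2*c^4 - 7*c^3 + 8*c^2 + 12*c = (c + 1)*(c^4 - 3*c^3 - 4*c^2 + 12*c) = (c + 1)*(c + 2)*(c^3 - 5*c^2 + 6*c) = (c - 2)*(c + 1)*(c + 2)*(c^2 - 3*c) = (c - 3)*(c - 2)*(c + 1)*(c + 2)*(c)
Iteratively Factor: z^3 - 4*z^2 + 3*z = (z - 1)*(z^2 - 3*z) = z*(z - 1)*(z - 3)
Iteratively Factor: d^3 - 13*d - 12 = (d + 3)*(d^2 - 3*d - 4) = (d - 4)*(d + 3)*(d + 1)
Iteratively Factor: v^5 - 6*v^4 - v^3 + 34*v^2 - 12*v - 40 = (v - 5)*(v^4 - v^3 - 6*v^2 + 4*v + 8) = (v - 5)*(v - 2)*(v^3 + v^2 - 4*v - 4) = (v - 5)*(v - 2)*(v + 2)*(v^2 - v - 2) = (v - 5)*(v - 2)*(v + 1)*(v + 2)*(v - 2)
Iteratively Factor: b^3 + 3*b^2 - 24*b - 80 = (b + 4)*(b^2 - b - 20) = (b + 4)^2*(b - 5)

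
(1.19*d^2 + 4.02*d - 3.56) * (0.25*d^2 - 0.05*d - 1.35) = 0.2975*d^4 + 0.9455*d^3 - 2.6975*d^2 - 5.249*d + 4.806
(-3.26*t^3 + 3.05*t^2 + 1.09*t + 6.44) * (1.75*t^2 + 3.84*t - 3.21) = -5.705*t^5 - 7.1809*t^4 + 24.0841*t^3 + 5.6651*t^2 + 21.2307*t - 20.6724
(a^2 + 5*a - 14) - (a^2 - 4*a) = 9*a - 14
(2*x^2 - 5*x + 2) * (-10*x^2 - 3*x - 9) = -20*x^4 + 44*x^3 - 23*x^2 + 39*x - 18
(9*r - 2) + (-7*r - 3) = 2*r - 5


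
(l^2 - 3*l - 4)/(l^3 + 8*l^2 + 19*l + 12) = (l - 4)/(l^2 + 7*l + 12)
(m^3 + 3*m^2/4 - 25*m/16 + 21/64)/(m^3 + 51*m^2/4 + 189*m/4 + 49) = (m^2 - m + 3/16)/(m^2 + 11*m + 28)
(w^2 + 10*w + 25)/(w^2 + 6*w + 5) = (w + 5)/(w + 1)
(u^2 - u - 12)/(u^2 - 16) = (u + 3)/(u + 4)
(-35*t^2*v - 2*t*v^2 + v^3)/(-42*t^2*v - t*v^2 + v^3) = (5*t + v)/(6*t + v)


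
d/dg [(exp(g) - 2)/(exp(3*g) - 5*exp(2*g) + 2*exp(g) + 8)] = (3 - 2*exp(g))*exp(g)/(exp(4*g) - 6*exp(3*g) + exp(2*g) + 24*exp(g) + 16)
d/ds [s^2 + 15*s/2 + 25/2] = 2*s + 15/2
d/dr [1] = 0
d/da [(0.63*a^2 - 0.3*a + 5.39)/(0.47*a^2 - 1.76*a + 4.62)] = (-0.9678*a^2 + 0.7546*a + 8.1004)/(0.2209*a^4 - 1.6544*a^3 + 7.4404*a^2 - 16.2624*a + 21.3444)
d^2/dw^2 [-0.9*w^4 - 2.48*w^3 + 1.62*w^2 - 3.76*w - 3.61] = -10.8*w^2 - 14.88*w + 3.24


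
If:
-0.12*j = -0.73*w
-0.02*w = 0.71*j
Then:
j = 0.00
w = 0.00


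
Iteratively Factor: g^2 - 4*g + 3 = (g - 1)*(g - 3)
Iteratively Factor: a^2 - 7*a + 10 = (a - 5)*(a - 2)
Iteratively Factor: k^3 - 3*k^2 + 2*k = (k)*(k^2 - 3*k + 2) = k*(k - 2)*(k - 1)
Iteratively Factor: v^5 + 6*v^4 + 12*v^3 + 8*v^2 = (v + 2)*(v^4 + 4*v^3 + 4*v^2) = v*(v + 2)*(v^3 + 4*v^2 + 4*v) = v^2*(v + 2)*(v^2 + 4*v + 4) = v^2*(v + 2)^2*(v + 2)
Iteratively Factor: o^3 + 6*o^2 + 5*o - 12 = (o - 1)*(o^2 + 7*o + 12) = (o - 1)*(o + 3)*(o + 4)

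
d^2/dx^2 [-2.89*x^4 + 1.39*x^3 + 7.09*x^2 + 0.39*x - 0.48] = -34.68*x^2 + 8.34*x + 14.18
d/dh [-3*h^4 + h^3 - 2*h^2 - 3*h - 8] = -12*h^3 + 3*h^2 - 4*h - 3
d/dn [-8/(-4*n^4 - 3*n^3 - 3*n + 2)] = 8*(-16*n^3 - 9*n^2 - 3)/(4*n^4 + 3*n^3 + 3*n - 2)^2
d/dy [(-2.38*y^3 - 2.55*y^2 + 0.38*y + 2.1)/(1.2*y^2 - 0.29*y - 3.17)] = (-2.856*y^4 + 1.3804*y^3 + 22.9173*y^2 + 11.127*y - 0.5956)/(1.44*y^4 - 0.696*y^3 - 7.5239*y^2 + 1.8386*y + 10.0489)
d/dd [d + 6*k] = 1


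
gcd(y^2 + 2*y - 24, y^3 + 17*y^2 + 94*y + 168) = y + 6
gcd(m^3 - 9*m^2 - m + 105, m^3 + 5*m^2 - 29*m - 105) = m^2 - 2*m - 15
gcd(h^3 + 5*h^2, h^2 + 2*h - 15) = h + 5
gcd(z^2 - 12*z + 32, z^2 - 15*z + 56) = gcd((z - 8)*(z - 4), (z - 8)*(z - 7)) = z - 8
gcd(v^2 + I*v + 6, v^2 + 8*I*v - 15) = v + 3*I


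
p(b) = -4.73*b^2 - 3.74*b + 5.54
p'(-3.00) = 24.64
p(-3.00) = -25.81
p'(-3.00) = 24.64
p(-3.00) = -25.81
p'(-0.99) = 5.63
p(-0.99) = 4.61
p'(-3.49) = 29.28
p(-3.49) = -39.02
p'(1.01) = -13.29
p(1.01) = -3.06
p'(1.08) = -13.96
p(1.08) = -4.02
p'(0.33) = -6.86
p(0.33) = 3.79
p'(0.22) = -5.82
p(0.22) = 4.49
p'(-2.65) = 21.33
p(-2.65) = -17.77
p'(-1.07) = 6.38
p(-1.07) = 4.13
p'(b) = -9.46*b - 3.74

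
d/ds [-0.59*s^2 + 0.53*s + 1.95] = 0.53 - 1.18*s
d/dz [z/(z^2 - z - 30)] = (z^2 - z*(2*z - 1) - z - 30)/(-z^2 + z + 30)^2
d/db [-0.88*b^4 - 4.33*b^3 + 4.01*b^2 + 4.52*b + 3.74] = -3.52*b^3 - 12.99*b^2 + 8.02*b + 4.52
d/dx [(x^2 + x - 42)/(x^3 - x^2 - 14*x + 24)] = ((2*x + 1)*(x^3 - x^2 - 14*x + 24) + (-3*x^2 + 2*x + 14)*(x^2 + x - 42))/(x^3 - x^2 - 14*x + 24)^2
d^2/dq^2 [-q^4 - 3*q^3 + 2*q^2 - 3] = -12*q^2 - 18*q + 4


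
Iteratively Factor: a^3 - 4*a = (a + 2)*(a^2 - 2*a) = (a - 2)*(a + 2)*(a)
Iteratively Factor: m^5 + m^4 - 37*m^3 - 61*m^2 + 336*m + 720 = (m - 5)*(m^4 + 6*m^3 - 7*m^2 - 96*m - 144) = (m - 5)*(m - 4)*(m^3 + 10*m^2 + 33*m + 36) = (m - 5)*(m - 4)*(m + 3)*(m^2 + 7*m + 12) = (m - 5)*(m - 4)*(m + 3)*(m + 4)*(m + 3)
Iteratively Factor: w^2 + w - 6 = (w + 3)*(w - 2)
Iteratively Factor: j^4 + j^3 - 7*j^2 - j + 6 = (j - 2)*(j^3 + 3*j^2 - j - 3) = (j - 2)*(j + 3)*(j^2 - 1) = (j - 2)*(j + 1)*(j + 3)*(j - 1)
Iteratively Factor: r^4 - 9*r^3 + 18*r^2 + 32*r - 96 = (r - 4)*(r^3 - 5*r^2 - 2*r + 24) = (r - 4)^2*(r^2 - r - 6) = (r - 4)^2*(r - 3)*(r + 2)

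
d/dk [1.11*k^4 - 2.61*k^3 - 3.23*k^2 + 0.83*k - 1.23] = 4.44*k^3 - 7.83*k^2 - 6.46*k + 0.83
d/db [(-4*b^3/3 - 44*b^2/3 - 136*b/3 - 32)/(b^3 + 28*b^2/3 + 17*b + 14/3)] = 4*(5*b^4 + 102*b^3 + 565*b^2 + 1036*b + 748)/(9*b^6 + 168*b^5 + 1090*b^4 + 2940*b^3 + 3385*b^2 + 1428*b + 196)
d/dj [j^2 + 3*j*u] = 2*j + 3*u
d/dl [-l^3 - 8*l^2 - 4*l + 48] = -3*l^2 - 16*l - 4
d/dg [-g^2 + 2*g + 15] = 2 - 2*g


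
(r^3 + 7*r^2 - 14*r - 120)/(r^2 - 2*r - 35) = (r^2 + 2*r - 24)/(r - 7)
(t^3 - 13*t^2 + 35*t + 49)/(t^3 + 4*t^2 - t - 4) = (t^2 - 14*t + 49)/(t^2 + 3*t - 4)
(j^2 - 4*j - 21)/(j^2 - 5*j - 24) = (j - 7)/(j - 8)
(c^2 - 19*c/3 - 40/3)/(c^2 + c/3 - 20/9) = 3*(c - 8)/(3*c - 4)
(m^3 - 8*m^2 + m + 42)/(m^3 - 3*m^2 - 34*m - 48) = (m^2 - 10*m + 21)/(m^2 - 5*m - 24)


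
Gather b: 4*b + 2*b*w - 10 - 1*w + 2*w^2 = b*(2*w + 4) + 2*w^2 - w - 10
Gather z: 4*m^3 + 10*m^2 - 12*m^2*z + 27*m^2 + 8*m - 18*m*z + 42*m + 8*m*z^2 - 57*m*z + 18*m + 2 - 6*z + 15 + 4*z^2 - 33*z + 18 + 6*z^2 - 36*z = 4*m^3 + 37*m^2 + 68*m + z^2*(8*m + 10) + z*(-12*m^2 - 75*m - 75) + 35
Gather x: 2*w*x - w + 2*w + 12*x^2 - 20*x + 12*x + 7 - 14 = w + 12*x^2 + x*(2*w - 8) - 7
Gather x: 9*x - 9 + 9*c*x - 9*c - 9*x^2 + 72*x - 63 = -9*c - 9*x^2 + x*(9*c + 81) - 72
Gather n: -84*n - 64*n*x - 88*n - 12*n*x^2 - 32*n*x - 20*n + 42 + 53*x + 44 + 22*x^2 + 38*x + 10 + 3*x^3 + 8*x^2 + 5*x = n*(-12*x^2 - 96*x - 192) + 3*x^3 + 30*x^2 + 96*x + 96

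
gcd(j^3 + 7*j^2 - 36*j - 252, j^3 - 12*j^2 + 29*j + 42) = j - 6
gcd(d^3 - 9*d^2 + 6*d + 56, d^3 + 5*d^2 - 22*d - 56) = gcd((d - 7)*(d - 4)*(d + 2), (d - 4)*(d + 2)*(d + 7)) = d^2 - 2*d - 8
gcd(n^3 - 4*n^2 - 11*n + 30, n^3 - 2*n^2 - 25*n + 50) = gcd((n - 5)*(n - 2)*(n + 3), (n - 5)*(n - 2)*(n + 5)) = n^2 - 7*n + 10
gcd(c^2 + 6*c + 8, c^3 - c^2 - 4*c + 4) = c + 2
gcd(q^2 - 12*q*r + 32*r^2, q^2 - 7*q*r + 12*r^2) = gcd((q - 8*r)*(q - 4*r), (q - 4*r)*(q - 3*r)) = q - 4*r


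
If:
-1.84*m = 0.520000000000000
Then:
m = -0.28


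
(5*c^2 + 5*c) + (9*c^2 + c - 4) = 14*c^2 + 6*c - 4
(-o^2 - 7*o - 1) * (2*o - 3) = -2*o^3 - 11*o^2 + 19*o + 3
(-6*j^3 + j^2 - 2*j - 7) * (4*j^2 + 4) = -24*j^5 + 4*j^4 - 32*j^3 - 24*j^2 - 8*j - 28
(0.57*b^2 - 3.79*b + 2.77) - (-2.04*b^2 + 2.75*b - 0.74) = 2.61*b^2 - 6.54*b + 3.51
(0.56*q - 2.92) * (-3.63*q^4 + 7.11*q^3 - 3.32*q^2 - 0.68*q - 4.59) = -2.0328*q^5 + 14.5812*q^4 - 22.6204*q^3 + 9.3136*q^2 - 0.5848*q + 13.4028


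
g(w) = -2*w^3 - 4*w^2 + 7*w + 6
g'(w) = -6*w^2 - 8*w + 7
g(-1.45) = -6.46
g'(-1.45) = 5.98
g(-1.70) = -7.63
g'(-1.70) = 3.26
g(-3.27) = 10.27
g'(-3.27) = -31.00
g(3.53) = -107.11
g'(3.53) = -96.01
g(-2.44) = -5.84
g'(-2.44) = -9.20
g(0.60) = 8.33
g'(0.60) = 0.04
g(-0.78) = -0.94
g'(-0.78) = 9.59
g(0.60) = 8.33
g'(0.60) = 0.04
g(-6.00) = 252.00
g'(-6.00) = -161.00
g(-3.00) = 3.00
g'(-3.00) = -23.00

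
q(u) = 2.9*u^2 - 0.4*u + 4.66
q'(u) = 5.8*u - 0.4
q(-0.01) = 4.66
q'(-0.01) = -0.46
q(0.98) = 7.05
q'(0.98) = 5.28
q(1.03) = 7.32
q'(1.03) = 5.57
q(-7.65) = 177.44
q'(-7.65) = -44.77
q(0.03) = 4.65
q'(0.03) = -0.23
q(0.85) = 6.42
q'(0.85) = 4.53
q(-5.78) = 103.86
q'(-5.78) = -33.92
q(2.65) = 23.97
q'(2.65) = 14.97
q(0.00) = 4.66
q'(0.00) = -0.40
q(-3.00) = 31.96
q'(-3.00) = -17.80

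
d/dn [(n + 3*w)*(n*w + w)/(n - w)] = w*(-(n + 1)*(n + 3*w) + (n - w)*(2*n + 3*w + 1))/(n - w)^2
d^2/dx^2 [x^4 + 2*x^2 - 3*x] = 12*x^2 + 4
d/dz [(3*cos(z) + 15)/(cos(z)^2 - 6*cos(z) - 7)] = 3*(cos(z)^2 + 10*cos(z) - 23)*sin(z)/(sin(z)^2 + 6*cos(z) + 6)^2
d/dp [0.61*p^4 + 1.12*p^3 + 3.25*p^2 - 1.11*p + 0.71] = 2.44*p^3 + 3.36*p^2 + 6.5*p - 1.11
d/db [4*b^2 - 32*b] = 8*b - 32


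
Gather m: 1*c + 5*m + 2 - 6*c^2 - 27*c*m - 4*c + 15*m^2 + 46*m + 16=-6*c^2 - 3*c + 15*m^2 + m*(51 - 27*c) + 18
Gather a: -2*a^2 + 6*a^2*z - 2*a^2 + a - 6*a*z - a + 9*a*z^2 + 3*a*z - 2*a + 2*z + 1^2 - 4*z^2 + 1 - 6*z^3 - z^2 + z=a^2*(6*z - 4) + a*(9*z^2 - 3*z - 2) - 6*z^3 - 5*z^2 + 3*z + 2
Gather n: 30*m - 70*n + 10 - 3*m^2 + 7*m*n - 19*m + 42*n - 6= -3*m^2 + 11*m + n*(7*m - 28) + 4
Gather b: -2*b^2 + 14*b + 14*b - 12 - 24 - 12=-2*b^2 + 28*b - 48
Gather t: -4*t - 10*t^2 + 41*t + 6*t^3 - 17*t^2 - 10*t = 6*t^3 - 27*t^2 + 27*t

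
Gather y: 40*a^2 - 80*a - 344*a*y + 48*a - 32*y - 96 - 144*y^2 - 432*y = 40*a^2 - 32*a - 144*y^2 + y*(-344*a - 464) - 96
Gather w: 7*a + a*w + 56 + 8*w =7*a + w*(a + 8) + 56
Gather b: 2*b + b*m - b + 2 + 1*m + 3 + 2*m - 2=b*(m + 1) + 3*m + 3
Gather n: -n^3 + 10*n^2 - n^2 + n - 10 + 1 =-n^3 + 9*n^2 + n - 9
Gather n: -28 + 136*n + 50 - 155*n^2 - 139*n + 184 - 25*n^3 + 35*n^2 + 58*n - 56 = -25*n^3 - 120*n^2 + 55*n + 150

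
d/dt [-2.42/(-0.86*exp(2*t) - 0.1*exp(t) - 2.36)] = (-4.1624*exp(t) - 0.242)*exp(t)/(0.86*exp(2*t) + 0.1*exp(t) + 2.36)^2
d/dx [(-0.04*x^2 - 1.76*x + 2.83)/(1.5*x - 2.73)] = (-0.06*x^2 + 0.2184*x + 0.5598)/(2.25*x^2 - 8.19*x + 7.4529)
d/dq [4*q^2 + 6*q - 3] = 8*q + 6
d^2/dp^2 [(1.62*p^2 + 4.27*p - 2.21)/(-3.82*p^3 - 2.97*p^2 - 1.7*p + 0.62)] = (-47.2793760000001*p^6 - 373.857288*p^5 + 159.44298*p^4 + 343.945066*p^3 + 63.82035*p^2 + 51.178056*p + 10.666172)/(55.742968*p^9 + 130.018284*p^8 + 175.508754*p^7 + 114.779289*p^6 + 35.901102*p^5 - 14.814654*p^4 - 9.464056*p^3 - 1.950396*p^2 + 1.96044*p - 0.238328)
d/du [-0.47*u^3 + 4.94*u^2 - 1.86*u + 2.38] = -1.41*u^2 + 9.88*u - 1.86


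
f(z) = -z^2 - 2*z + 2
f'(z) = -2*z - 2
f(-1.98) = 2.04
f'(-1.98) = 1.96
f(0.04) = 1.92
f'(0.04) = -2.08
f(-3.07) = -1.28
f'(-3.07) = 4.14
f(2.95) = -12.60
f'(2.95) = -7.90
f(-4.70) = -10.69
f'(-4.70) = 7.40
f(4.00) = -22.00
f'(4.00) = -10.00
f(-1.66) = 2.56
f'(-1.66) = 1.32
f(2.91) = -12.29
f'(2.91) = -7.82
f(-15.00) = -193.00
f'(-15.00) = 28.00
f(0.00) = 2.00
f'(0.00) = -2.00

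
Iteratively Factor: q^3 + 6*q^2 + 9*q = (q + 3)*(q^2 + 3*q) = (q + 3)^2*(q)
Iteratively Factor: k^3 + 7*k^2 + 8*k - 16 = (k - 1)*(k^2 + 8*k + 16) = (k - 1)*(k + 4)*(k + 4)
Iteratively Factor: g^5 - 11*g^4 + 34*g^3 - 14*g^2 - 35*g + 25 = (g + 1)*(g^4 - 12*g^3 + 46*g^2 - 60*g + 25) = (g - 5)*(g + 1)*(g^3 - 7*g^2 + 11*g - 5) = (g - 5)*(g - 1)*(g + 1)*(g^2 - 6*g + 5) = (g - 5)^2*(g - 1)*(g + 1)*(g - 1)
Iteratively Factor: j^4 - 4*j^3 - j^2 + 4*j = (j + 1)*(j^3 - 5*j^2 + 4*j) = j*(j + 1)*(j^2 - 5*j + 4) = j*(j - 1)*(j + 1)*(j - 4)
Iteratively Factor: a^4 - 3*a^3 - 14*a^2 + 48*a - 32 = (a - 2)*(a^3 - a^2 - 16*a + 16) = (a - 2)*(a - 1)*(a^2 - 16) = (a - 4)*(a - 2)*(a - 1)*(a + 4)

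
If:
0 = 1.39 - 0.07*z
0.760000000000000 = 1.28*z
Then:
No Solution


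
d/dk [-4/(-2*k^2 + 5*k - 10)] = 4*(5 - 4*k)/(2*k^2 - 5*k + 10)^2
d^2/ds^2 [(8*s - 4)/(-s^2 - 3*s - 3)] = 8*(-(2*s - 1)*(2*s + 3)^2 + (6*s + 5)*(s^2 + 3*s + 3))/(s^2 + 3*s + 3)^3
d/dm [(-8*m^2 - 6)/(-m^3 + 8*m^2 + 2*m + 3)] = 2*(-4*m^4 - 17*m^2 + 24*m + 6)/(m^6 - 16*m^5 + 60*m^4 + 26*m^3 + 52*m^2 + 12*m + 9)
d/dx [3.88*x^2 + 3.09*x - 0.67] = 7.76*x + 3.09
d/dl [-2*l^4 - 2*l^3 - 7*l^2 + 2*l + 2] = -8*l^3 - 6*l^2 - 14*l + 2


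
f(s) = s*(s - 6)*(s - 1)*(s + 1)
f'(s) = s*(s - 6)*(s - 1) + s*(s - 6)*(s + 1) + s*(s - 1)*(s + 1) + (s - 6)*(s - 1)*(s + 1) = 4*s^3 - 18*s^2 - 2*s + 6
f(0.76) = 1.68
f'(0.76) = -4.16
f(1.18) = -2.23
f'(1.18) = -14.85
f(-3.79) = 495.86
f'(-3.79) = -462.73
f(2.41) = -41.60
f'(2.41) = -47.38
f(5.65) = -61.15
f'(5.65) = 141.54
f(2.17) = -30.83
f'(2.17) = -42.23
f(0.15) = 0.86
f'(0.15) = 5.31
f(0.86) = 1.15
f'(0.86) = -6.49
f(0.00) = 0.00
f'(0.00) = 6.00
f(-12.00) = 30888.00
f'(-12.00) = -9474.00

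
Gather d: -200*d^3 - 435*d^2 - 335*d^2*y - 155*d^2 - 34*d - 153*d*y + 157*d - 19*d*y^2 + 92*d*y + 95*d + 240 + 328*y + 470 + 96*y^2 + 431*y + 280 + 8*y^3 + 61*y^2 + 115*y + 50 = -200*d^3 + d^2*(-335*y - 590) + d*(-19*y^2 - 61*y + 218) + 8*y^3 + 157*y^2 + 874*y + 1040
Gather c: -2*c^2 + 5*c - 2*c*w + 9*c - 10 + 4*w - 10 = -2*c^2 + c*(14 - 2*w) + 4*w - 20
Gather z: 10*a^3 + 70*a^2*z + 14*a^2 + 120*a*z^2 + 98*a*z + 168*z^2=10*a^3 + 14*a^2 + z^2*(120*a + 168) + z*(70*a^2 + 98*a)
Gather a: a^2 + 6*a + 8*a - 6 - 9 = a^2 + 14*a - 15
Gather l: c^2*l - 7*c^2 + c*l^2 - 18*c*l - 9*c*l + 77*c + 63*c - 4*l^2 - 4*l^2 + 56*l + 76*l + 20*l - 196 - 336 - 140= -7*c^2 + 140*c + l^2*(c - 8) + l*(c^2 - 27*c + 152) - 672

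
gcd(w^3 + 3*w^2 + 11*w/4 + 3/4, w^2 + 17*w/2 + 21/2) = w + 3/2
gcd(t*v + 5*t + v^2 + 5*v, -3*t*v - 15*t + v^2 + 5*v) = v + 5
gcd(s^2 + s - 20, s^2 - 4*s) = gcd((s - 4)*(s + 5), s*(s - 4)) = s - 4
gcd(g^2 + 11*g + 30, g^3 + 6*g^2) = g + 6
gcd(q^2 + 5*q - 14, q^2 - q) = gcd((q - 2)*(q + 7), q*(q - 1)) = 1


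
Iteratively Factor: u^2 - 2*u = (u - 2)*(u)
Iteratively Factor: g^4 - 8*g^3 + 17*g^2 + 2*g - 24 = (g - 4)*(g^3 - 4*g^2 + g + 6) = (g - 4)*(g - 2)*(g^2 - 2*g - 3) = (g - 4)*(g - 2)*(g + 1)*(g - 3)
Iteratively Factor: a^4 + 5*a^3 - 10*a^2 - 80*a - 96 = (a + 2)*(a^3 + 3*a^2 - 16*a - 48) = (a + 2)*(a + 4)*(a^2 - a - 12) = (a - 4)*(a + 2)*(a + 4)*(a + 3)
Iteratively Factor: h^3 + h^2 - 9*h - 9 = (h + 3)*(h^2 - 2*h - 3) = (h + 1)*(h + 3)*(h - 3)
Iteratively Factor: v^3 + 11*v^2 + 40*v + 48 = (v + 4)*(v^2 + 7*v + 12) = (v + 4)^2*(v + 3)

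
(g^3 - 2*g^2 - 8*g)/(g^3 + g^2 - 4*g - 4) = g*(g - 4)/(g^2 - g - 2)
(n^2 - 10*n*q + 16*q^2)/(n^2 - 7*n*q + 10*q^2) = (-n + 8*q)/(-n + 5*q)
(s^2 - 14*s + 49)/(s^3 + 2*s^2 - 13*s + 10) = (s^2 - 14*s + 49)/(s^3 + 2*s^2 - 13*s + 10)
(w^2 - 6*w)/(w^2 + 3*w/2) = 2*(w - 6)/(2*w + 3)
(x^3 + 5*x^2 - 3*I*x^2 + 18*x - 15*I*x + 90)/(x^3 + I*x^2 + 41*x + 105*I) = (x^2 + x*(5 - 6*I) - 30*I)/(x^2 - 2*I*x + 35)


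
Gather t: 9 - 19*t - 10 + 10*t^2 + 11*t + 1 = 10*t^2 - 8*t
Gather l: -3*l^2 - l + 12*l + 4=-3*l^2 + 11*l + 4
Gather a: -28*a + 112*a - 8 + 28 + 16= 84*a + 36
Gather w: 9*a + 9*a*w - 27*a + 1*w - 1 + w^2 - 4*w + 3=-18*a + w^2 + w*(9*a - 3) + 2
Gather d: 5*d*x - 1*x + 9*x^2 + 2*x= 5*d*x + 9*x^2 + x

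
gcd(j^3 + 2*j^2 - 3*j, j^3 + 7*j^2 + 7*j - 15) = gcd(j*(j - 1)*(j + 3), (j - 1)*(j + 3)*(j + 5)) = j^2 + 2*j - 3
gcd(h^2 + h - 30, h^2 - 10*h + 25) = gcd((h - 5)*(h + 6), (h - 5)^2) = h - 5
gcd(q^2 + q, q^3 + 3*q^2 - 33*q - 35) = q + 1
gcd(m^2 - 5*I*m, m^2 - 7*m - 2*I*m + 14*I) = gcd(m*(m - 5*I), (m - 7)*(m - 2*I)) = 1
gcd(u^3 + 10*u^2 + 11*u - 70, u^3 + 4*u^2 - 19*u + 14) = u^2 + 5*u - 14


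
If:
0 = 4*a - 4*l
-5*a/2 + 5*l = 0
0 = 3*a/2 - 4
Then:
No Solution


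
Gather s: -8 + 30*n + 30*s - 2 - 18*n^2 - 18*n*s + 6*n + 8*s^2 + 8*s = -18*n^2 + 36*n + 8*s^2 + s*(38 - 18*n) - 10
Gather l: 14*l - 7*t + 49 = 14*l - 7*t + 49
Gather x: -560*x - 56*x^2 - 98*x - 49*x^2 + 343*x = -105*x^2 - 315*x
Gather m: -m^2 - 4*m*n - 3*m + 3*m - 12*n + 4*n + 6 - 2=-m^2 - 4*m*n - 8*n + 4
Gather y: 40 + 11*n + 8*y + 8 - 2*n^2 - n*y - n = -2*n^2 + 10*n + y*(8 - n) + 48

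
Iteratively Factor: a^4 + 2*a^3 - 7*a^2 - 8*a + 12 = (a - 2)*(a^3 + 4*a^2 + a - 6) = (a - 2)*(a + 2)*(a^2 + 2*a - 3) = (a - 2)*(a + 2)*(a + 3)*(a - 1)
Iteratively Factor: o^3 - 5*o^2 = (o - 5)*(o^2) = o*(o - 5)*(o)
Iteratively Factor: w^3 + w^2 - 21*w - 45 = (w + 3)*(w^2 - 2*w - 15) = (w + 3)^2*(w - 5)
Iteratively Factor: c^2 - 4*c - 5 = (c + 1)*(c - 5)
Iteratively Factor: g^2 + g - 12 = (g - 3)*(g + 4)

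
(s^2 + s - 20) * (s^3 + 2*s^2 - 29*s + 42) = s^5 + 3*s^4 - 47*s^3 - 27*s^2 + 622*s - 840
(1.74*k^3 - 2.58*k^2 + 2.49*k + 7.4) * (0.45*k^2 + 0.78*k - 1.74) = 0.783*k^5 + 0.1962*k^4 - 3.9195*k^3 + 9.7614*k^2 + 1.4394*k - 12.876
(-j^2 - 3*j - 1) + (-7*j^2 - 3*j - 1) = -8*j^2 - 6*j - 2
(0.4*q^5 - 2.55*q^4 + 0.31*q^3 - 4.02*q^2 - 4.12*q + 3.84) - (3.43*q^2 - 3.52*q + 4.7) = 0.4*q^5 - 2.55*q^4 + 0.31*q^3 - 7.45*q^2 - 0.6*q - 0.86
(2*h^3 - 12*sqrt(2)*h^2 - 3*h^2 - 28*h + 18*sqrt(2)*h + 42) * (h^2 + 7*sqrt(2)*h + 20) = 2*h^5 - 3*h^4 + 2*sqrt(2)*h^4 - 156*h^3 - 3*sqrt(2)*h^3 - 436*sqrt(2)*h^2 + 234*h^2 - 560*h + 654*sqrt(2)*h + 840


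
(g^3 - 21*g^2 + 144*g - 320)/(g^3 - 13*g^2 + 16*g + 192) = (g - 5)/(g + 3)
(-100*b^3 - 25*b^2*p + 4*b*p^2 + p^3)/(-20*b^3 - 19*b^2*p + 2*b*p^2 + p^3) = (-20*b^2 - b*p + p^2)/(-4*b^2 - 3*b*p + p^2)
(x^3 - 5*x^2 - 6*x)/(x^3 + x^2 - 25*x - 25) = x*(x - 6)/(x^2 - 25)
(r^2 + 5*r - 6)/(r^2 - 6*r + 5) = (r + 6)/(r - 5)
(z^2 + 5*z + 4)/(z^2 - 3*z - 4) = (z + 4)/(z - 4)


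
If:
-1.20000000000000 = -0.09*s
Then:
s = 13.33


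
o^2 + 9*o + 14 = (o + 2)*(o + 7)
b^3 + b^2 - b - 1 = (b - 1)*(b + 1)^2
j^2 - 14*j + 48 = (j - 8)*(j - 6)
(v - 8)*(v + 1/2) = v^2 - 15*v/2 - 4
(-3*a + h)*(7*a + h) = -21*a^2 + 4*a*h + h^2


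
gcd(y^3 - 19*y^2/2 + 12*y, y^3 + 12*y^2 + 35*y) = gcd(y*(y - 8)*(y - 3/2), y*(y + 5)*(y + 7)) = y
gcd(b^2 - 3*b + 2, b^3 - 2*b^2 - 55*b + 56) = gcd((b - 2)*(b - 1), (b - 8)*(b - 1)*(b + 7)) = b - 1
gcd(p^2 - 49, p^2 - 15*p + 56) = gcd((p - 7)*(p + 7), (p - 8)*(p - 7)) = p - 7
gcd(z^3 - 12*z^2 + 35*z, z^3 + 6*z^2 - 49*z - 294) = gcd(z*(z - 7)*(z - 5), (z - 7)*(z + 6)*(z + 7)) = z - 7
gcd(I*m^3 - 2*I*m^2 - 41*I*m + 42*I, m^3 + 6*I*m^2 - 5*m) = 1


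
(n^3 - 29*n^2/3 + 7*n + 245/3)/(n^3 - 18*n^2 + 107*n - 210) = (n + 7/3)/(n - 6)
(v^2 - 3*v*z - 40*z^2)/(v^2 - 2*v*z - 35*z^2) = (-v + 8*z)/(-v + 7*z)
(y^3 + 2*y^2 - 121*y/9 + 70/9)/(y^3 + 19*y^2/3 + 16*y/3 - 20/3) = (y - 7/3)/(y + 2)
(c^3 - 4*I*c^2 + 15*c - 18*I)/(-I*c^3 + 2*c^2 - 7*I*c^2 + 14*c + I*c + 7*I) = (I*c^3 + 4*c^2 + 15*I*c + 18)/(c^3 + c^2*(7 + 2*I) + c*(-1 + 14*I) - 7)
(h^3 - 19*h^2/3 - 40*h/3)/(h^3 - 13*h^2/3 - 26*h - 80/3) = h/(h + 2)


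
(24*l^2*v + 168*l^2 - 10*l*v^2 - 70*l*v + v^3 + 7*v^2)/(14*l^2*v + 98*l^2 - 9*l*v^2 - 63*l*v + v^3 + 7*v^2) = (24*l^2 - 10*l*v + v^2)/(14*l^2 - 9*l*v + v^2)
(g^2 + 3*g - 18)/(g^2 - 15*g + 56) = (g^2 + 3*g - 18)/(g^2 - 15*g + 56)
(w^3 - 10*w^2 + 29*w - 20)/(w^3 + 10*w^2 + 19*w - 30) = (w^2 - 9*w + 20)/(w^2 + 11*w + 30)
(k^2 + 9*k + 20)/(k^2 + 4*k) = (k + 5)/k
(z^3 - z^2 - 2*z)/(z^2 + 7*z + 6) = z*(z - 2)/(z + 6)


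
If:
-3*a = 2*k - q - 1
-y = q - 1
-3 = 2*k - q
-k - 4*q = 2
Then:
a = 4/3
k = -14/9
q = -1/9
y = 10/9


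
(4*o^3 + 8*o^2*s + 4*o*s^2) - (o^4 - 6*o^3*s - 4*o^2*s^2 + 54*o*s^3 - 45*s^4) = -o^4 + 6*o^3*s + 4*o^3 + 4*o^2*s^2 + 8*o^2*s - 54*o*s^3 + 4*o*s^2 + 45*s^4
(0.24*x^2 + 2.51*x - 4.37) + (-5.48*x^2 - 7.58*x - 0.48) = -5.24*x^2 - 5.07*x - 4.85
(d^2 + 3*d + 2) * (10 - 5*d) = -5*d^3 - 5*d^2 + 20*d + 20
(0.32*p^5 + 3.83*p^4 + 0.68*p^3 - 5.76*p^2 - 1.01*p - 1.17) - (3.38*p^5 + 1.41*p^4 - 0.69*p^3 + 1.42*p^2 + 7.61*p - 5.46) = -3.06*p^5 + 2.42*p^4 + 1.37*p^3 - 7.18*p^2 - 8.62*p + 4.29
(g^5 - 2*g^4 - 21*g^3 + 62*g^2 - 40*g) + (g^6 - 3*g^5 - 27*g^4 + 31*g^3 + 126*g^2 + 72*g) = g^6 - 2*g^5 - 29*g^4 + 10*g^3 + 188*g^2 + 32*g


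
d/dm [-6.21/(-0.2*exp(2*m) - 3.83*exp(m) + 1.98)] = (-2.484*exp(m) - 23.7843)*exp(m)/(0.2*exp(2*m) + 3.83*exp(m) - 1.98)^2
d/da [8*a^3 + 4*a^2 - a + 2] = 24*a^2 + 8*a - 1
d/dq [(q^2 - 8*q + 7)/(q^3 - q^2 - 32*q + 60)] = (-q^4 + 16*q^3 - 61*q^2 + 134*q - 256)/(q^6 - 2*q^5 - 63*q^4 + 184*q^3 + 904*q^2 - 3840*q + 3600)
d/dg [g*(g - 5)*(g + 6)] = 3*g^2 + 2*g - 30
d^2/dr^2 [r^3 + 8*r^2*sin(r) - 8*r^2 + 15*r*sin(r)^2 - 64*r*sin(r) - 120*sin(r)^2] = -8*r^2*sin(r) + 64*r*sin(r) + 32*r*cos(r) + 30*r*cos(2*r) + 6*r + 16*sin(r) + 30*sin(2*r) - 128*cos(r) - 240*cos(2*r) - 16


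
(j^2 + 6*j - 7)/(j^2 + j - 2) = (j + 7)/(j + 2)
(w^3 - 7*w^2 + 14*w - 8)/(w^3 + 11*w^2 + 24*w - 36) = (w^2 - 6*w + 8)/(w^2 + 12*w + 36)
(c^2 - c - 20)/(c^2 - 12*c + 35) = (c + 4)/(c - 7)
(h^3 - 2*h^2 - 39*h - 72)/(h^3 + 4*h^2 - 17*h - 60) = (h^2 - 5*h - 24)/(h^2 + h - 20)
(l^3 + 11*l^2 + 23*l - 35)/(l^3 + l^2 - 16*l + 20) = (l^2 + 6*l - 7)/(l^2 - 4*l + 4)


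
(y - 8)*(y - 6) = y^2 - 14*y + 48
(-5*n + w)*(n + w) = -5*n^2 - 4*n*w + w^2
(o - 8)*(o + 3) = o^2 - 5*o - 24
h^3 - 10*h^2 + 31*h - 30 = (h - 5)*(h - 3)*(h - 2)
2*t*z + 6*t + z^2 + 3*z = (2*t + z)*(z + 3)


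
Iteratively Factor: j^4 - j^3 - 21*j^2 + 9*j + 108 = (j + 3)*(j^3 - 4*j^2 - 9*j + 36) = (j - 4)*(j + 3)*(j^2 - 9) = (j - 4)*(j + 3)^2*(j - 3)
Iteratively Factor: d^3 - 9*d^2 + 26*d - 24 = (d - 3)*(d^2 - 6*d + 8) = (d - 3)*(d - 2)*(d - 4)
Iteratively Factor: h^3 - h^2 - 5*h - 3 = (h + 1)*(h^2 - 2*h - 3) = (h + 1)^2*(h - 3)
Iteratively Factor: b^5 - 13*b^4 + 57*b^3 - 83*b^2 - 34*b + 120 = (b - 2)*(b^4 - 11*b^3 + 35*b^2 - 13*b - 60) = (b - 2)*(b + 1)*(b^3 - 12*b^2 + 47*b - 60) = (b - 5)*(b - 2)*(b + 1)*(b^2 - 7*b + 12) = (b - 5)*(b - 3)*(b - 2)*(b + 1)*(b - 4)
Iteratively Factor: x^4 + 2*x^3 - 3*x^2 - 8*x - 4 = (x + 2)*(x^3 - 3*x - 2) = (x + 1)*(x + 2)*(x^2 - x - 2) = (x + 1)^2*(x + 2)*(x - 2)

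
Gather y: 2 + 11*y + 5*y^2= 5*y^2 + 11*y + 2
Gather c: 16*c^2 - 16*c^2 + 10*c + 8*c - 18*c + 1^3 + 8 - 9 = 0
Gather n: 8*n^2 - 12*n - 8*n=8*n^2 - 20*n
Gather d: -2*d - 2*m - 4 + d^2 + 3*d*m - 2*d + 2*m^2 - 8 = d^2 + d*(3*m - 4) + 2*m^2 - 2*m - 12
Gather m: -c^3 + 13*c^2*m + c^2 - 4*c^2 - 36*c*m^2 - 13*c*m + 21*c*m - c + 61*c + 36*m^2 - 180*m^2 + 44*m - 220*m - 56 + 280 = -c^3 - 3*c^2 + 60*c + m^2*(-36*c - 144) + m*(13*c^2 + 8*c - 176) + 224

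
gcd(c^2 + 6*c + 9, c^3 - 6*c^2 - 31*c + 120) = 1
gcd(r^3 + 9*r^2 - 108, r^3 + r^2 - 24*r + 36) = r^2 + 3*r - 18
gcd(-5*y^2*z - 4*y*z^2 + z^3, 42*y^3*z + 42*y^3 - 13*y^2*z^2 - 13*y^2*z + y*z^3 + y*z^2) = 1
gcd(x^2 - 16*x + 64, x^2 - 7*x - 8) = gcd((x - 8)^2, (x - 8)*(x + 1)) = x - 8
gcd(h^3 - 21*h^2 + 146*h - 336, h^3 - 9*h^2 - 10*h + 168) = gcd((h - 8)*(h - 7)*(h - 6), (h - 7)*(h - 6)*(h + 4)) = h^2 - 13*h + 42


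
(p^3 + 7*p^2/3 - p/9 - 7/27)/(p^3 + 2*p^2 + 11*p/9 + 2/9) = (9*p^2 + 18*p - 7)/(3*(3*p^2 + 5*p + 2))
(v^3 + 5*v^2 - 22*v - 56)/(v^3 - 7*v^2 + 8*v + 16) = (v^2 + 9*v + 14)/(v^2 - 3*v - 4)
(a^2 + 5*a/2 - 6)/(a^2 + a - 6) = (a^2 + 5*a/2 - 6)/(a^2 + a - 6)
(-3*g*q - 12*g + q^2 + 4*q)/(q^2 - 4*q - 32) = (-3*g + q)/(q - 8)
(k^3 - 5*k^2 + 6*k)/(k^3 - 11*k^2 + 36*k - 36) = k/(k - 6)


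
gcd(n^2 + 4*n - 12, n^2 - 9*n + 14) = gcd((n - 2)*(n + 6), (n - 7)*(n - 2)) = n - 2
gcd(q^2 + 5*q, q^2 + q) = q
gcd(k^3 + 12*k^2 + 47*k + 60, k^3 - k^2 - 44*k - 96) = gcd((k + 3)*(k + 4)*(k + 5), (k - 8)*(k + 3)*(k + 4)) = k^2 + 7*k + 12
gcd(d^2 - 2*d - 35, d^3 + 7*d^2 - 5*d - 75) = d + 5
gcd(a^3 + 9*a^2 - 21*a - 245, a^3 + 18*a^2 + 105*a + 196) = a^2 + 14*a + 49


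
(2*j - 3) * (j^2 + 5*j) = 2*j^3 + 7*j^2 - 15*j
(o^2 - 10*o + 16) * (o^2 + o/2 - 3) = o^4 - 19*o^3/2 + 8*o^2 + 38*o - 48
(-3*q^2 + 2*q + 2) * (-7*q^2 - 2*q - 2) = 21*q^4 - 8*q^3 - 12*q^2 - 8*q - 4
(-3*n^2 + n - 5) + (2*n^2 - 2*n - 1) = -n^2 - n - 6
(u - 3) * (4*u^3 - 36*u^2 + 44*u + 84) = 4*u^4 - 48*u^3 + 152*u^2 - 48*u - 252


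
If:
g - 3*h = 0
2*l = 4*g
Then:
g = l/2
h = l/6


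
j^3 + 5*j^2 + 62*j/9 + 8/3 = (j + 2/3)*(j + 4/3)*(j + 3)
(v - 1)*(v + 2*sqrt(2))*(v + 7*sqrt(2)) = v^3 - v^2 + 9*sqrt(2)*v^2 - 9*sqrt(2)*v + 28*v - 28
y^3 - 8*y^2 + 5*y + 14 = (y - 7)*(y - 2)*(y + 1)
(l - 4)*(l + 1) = l^2 - 3*l - 4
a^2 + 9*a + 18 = (a + 3)*(a + 6)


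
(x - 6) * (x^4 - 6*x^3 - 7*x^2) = x^5 - 12*x^4 + 29*x^3 + 42*x^2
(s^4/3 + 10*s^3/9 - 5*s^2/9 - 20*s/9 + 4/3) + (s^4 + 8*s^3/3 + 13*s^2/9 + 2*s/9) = 4*s^4/3 + 34*s^3/9 + 8*s^2/9 - 2*s + 4/3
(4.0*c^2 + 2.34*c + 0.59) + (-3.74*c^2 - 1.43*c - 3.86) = 0.26*c^2 + 0.91*c - 3.27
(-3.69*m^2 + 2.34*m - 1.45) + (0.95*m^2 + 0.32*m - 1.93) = -2.74*m^2 + 2.66*m - 3.38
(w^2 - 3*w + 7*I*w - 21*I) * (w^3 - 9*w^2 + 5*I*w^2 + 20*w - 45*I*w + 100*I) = w^5 - 12*w^4 + 12*I*w^4 + 12*w^3 - 144*I*w^3 + 360*w^2 + 564*I*w^2 - 1645*w - 720*I*w + 2100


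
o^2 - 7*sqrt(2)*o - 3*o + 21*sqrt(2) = (o - 3)*(o - 7*sqrt(2))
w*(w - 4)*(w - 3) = w^3 - 7*w^2 + 12*w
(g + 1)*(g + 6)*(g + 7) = g^3 + 14*g^2 + 55*g + 42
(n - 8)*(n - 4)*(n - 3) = n^3 - 15*n^2 + 68*n - 96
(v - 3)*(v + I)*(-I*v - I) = -I*v^3 + v^2 + 2*I*v^2 - 2*v + 3*I*v - 3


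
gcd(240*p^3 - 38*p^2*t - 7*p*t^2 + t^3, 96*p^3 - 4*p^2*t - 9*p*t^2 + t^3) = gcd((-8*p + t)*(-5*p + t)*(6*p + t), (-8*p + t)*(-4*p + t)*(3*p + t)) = 8*p - t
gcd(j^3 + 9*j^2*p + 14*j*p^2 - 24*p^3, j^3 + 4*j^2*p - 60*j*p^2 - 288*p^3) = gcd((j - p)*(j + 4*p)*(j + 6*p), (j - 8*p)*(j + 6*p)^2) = j + 6*p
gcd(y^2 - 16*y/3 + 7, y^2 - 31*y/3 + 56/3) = y - 7/3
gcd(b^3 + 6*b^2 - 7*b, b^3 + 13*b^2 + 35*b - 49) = b^2 + 6*b - 7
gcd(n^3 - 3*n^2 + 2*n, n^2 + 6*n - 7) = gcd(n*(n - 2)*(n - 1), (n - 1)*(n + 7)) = n - 1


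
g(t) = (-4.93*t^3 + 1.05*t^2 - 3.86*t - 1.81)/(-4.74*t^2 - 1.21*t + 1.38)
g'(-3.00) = 0.88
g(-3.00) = -4.05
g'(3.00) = 0.89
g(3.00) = 3.05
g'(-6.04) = 1.00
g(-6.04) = -6.98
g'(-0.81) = -32.86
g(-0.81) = -6.17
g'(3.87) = 0.96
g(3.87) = 3.86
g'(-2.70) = 0.83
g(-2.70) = -3.79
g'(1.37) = 0.13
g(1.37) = 1.94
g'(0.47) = -371.88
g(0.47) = 16.56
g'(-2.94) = 0.87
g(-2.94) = -3.99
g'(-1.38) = -0.30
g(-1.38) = -3.09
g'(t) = (9.48*t + 1.21)*(-4.93*t^3 + 1.05*t^2 - 3.86*t - 1.81)/(-4.74*t^2 - 1.21*t + 1.38)^2 + (-14.79*t^2 + 2.1*t - 3.86)/(-4.74*t^2 - 1.21*t + 1.38) = (23.3682*t^4 + 11.9306*t^3 - 39.9771*t^2 - 14.2608*t - 7.5169)/(22.4676*t^4 + 11.4708*t^3 - 11.6183*t^2 - 3.3396*t + 1.9044)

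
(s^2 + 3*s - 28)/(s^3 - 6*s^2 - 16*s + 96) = (s + 7)/(s^2 - 2*s - 24)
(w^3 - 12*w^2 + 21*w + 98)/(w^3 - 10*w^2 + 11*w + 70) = (w - 7)/(w - 5)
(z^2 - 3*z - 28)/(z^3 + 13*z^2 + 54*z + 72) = (z - 7)/(z^2 + 9*z + 18)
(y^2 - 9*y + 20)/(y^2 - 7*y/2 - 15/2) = 2*(y - 4)/(2*y + 3)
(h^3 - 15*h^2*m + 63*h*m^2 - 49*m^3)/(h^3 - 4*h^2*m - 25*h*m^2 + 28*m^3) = (h - 7*m)/(h + 4*m)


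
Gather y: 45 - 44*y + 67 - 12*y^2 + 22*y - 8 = -12*y^2 - 22*y + 104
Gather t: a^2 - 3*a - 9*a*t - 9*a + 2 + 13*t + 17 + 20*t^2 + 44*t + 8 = a^2 - 12*a + 20*t^2 + t*(57 - 9*a) + 27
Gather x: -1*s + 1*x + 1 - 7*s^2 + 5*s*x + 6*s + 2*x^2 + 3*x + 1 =-7*s^2 + 5*s + 2*x^2 + x*(5*s + 4) + 2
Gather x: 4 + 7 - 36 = -25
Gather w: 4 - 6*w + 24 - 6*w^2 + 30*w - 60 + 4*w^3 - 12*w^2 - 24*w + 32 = 4*w^3 - 18*w^2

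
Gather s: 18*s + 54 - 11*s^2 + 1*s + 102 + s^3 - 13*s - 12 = s^3 - 11*s^2 + 6*s + 144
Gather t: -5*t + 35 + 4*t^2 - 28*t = 4*t^2 - 33*t + 35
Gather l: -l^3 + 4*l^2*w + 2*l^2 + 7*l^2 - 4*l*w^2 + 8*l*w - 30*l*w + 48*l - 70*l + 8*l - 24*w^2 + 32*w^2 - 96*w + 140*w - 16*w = -l^3 + l^2*(4*w + 9) + l*(-4*w^2 - 22*w - 14) + 8*w^2 + 28*w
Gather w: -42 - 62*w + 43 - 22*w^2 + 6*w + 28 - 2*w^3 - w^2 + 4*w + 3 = -2*w^3 - 23*w^2 - 52*w + 32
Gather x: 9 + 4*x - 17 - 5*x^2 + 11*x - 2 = -5*x^2 + 15*x - 10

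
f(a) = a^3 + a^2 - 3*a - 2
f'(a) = 3*a^2 + 2*a - 3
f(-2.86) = -8.63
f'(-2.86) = 15.82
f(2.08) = 5.09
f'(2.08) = 14.14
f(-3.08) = -12.49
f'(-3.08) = 19.30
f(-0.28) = -1.10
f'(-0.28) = -3.32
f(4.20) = 77.13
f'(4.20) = 58.32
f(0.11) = -2.32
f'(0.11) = -2.74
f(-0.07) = -1.79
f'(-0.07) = -3.13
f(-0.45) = -0.54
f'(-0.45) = -3.29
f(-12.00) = -1550.00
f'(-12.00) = 405.00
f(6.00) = 232.00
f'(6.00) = 117.00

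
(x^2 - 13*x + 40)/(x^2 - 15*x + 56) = (x - 5)/(x - 7)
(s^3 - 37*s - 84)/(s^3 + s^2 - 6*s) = (s^2 - 3*s - 28)/(s*(s - 2))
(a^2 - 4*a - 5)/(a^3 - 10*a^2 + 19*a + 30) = 1/(a - 6)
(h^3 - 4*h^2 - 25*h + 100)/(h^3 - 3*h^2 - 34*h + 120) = (h + 5)/(h + 6)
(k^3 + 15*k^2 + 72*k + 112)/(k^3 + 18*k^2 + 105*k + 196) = (k + 4)/(k + 7)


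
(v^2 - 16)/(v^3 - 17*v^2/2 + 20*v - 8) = 2*(v + 4)/(2*v^2 - 9*v + 4)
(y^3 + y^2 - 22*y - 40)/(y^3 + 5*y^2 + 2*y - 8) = (y - 5)/(y - 1)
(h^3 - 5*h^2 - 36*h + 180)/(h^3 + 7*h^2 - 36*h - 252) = (h - 5)/(h + 7)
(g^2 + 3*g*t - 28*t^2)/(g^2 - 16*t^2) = (g + 7*t)/(g + 4*t)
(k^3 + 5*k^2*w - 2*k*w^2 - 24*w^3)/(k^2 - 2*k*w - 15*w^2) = (-k^2 - 2*k*w + 8*w^2)/(-k + 5*w)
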